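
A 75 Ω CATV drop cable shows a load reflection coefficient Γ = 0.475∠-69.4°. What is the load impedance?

Z_L ≈ 65.2 − j74.8 Ω

Z_L = Z_0·(1 + Γ)/(1 − Γ) = 75·(1.17 − j0.445)/(0.833 + j0.445)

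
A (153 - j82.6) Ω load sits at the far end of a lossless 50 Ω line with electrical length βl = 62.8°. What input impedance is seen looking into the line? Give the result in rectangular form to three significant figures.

tan(βl) = tan(62.8°) = 1.95
Z_in = Z_0·(Z_L + jZ_0·tanβl)/(Z_0 + jZ_L·tanβl)
     = 50·(153 + j14.7)/(211 + j298)

Z_in ≈ 13.8 − j16 Ω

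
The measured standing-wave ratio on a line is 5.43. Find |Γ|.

|Γ| ≈ 0.689

|Γ| = (S − 1)/(S + 1) = (5.43 − 1)/(5.43 + 1) = 4.43/6.43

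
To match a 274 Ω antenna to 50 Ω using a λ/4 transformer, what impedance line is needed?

Z_qwt ≈ 117 Ω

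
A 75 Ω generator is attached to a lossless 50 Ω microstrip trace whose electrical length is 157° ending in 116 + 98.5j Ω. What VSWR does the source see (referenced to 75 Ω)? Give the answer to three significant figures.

VSWR ≈ 4.02

tan(βl) = -0.424
Z_in = Z_0·(Z_L + jZ_0·tanβl)/(Z_0 + jZ_L·tanβl) = 31.5 + j59 Ω
Γ_s = (Z_in − Z_s)/(Z_in + Z_s) = (-43.5 + j59)/(107 + j59), |Γ_s| = 0.602
VSWR = (1 + |Γ_s|)/(1 − |Γ_s|)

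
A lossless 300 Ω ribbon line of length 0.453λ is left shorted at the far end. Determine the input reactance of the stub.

X_in ≈ -91.3 Ω (capacitive)

βl = 2π × 0.453 = 163°
tan(βl) = -0.304
For a shorted stub, Z_in = jZ_0·tan(βl)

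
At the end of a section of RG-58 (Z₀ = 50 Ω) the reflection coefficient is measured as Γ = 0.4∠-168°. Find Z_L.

Z_L = Z_0·(1 + Γ)/(1 − Γ) = 50·(0.609 − j0.0832)/(1.39 + j0.0832)

Z_L ≈ 21.6 − j4.28 Ω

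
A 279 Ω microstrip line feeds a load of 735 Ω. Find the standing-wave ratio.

For a purely resistive load, VSWR = R_L/Z_0 or Z_0/R_L (whichever > 1) = 735/279

VSWR ≈ 2.63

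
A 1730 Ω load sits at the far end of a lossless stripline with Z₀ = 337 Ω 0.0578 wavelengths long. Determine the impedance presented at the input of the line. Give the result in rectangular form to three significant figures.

Z_in ≈ 412 − j676 Ω

βl = 2π × 0.0578 = 20.8°
tan(βl) = tan(20.8°) = 0.38
Z_in = Z_0·(Z_L + jZ_0·tanβl)/(Z_0 + jZ_L·tanβl)
     = 337·(1730 + j128)/(337 + j657)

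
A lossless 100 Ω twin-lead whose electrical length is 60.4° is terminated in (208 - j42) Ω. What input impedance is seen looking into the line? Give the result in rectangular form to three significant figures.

tan(βl) = tan(60.4°) = 1.76
Z_in = Z_0·(Z_L + jZ_0·tanβl)/(Z_0 + jZ_L·tanβl)
     = 100·(208 + j134)/(174 + j366)

Z_in ≈ 51.9 − j32.2 Ω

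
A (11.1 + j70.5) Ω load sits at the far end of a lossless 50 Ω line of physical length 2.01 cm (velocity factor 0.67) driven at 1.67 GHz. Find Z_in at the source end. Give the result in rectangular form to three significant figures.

λ = v/f = 0.67·c / 1.67 GHz = 0.12 m
βl = 2π·l/λ = 2π × 0.167 = 60.1°
tan(βl) = tan(60.1°) = 1.74
Z_in = Z_0·(Z_L + jZ_0·tanβl)/(Z_0 + jZ_L·tanβl)
     = 50·(11.1 + j158)/(-72.7 + j19.3)

Z_in ≈ 19.8 − j103 Ω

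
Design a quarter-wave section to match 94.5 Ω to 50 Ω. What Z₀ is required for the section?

Z_qwt ≈ 68.7 Ω

Z_qwt = √(Z_0·R_L) = √(50 × 94.5) = √4725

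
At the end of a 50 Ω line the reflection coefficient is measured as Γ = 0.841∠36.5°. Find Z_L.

Z_L ≈ 41.2 + j141 Ω

Z_L = Z_0·(1 + Γ)/(1 − Γ) = 50·(1.68 + j0.5)/(0.324 − j0.5)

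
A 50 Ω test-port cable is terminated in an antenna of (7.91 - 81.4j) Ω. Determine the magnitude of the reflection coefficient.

|Γ| ≈ 0.917

Γ = (Z_L − Z_0)/(Z_L + Z_0) = (-42.09 − j81.4)/(57.91 − j81.4)
|Γ| = 91.6/99.9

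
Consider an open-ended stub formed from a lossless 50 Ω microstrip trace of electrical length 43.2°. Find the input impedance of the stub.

Z_in ≈ −j53.2 Ω

tan(βl) = 0.939
For an open-ended stub, Z_in = −jZ_0·cot(βl) = −jZ_0/tan(βl)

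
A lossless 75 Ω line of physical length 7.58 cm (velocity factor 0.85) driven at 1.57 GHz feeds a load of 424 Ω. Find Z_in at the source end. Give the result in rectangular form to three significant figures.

λ = v/f = 0.85·c / 1.57 GHz = 0.162 m
βl = 2π·l/λ = 2π × 0.467 = 168°
tan(βl) = tan(168°) = -0.212
Z_in = Z_0·(Z_L + jZ_0·tanβl)/(Z_0 + jZ_L·tanβl)
     = 75·(424 − j15.9)/(75 − j90.1)

Z_in ≈ 181 + j202 Ω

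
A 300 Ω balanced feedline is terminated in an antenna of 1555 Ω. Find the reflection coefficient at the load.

Γ = (Z_L − Z_0)/(Z_L + Z_0) = (1555 − 300)/(1555 + 300) = 1255/1855

Γ = 0.677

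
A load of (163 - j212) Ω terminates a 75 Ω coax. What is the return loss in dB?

RL ≈ 2.85 dB

Γ = (88 − j212)/(238 − j212), |Γ| = 0.72
RL = −20·log₁₀|Γ| = −20·log₁₀(0.72)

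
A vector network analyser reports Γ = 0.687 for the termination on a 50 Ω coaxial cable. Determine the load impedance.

Z_L = Z_0·(1 + Γ)/(1 − Γ) = 50·(1.69)/(0.313)

Z_L ≈ 269 Ω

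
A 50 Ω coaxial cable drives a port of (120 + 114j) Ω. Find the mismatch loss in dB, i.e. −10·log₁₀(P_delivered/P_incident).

Γ = (70 + j114)/(170 + j114), |Γ| = 0.654
|Γ|² = 0.427, so P_del/P_inc = 1 − |Γ|² = 0.573
ML = −10·log₁₀(1 − |Γ|²)

mismatch loss ≈ 2.42 dB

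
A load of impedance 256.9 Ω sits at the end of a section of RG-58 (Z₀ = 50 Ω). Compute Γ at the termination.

Γ = 0.674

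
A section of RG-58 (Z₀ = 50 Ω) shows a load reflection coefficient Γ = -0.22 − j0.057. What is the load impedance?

Z_L ≈ 31.8 − j3.82 Ω

Z_L = Z_0·(1 + Γ)/(1 − Γ) = 50·(0.78 − j0.057)/(1.22 + j0.057)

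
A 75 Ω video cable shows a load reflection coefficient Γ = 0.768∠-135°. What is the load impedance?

Z_L ≈ 11.5 − j30.4 Ω

Z_L = Z_0·(1 + Γ)/(1 − Γ) = 75·(0.457 − j0.543)/(1.54 + j0.543)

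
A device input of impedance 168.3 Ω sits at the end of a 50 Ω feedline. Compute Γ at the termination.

Γ = (Z_L − Z_0)/(Z_L + Z_0) = (168.3 − 50)/(168.3 + 50) = 118.3/218.3

Γ = 0.542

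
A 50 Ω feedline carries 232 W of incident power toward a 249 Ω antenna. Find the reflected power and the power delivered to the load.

Γ = (249 − 50)/(249 + 50) = 0.666
|Γ|² = 0.443
P_refl = |Γ|²·P_inc = 103 W, P_del = (1 − |Γ|²)·P_inc = 129 W

P_reflected ≈ 103 W; P_delivered ≈ 129 W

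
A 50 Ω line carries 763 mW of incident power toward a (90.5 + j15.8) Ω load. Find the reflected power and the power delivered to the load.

|Γ| = |(40.5 + j15.8)/(140.5 + j15.8)| = 0.307
|Γ|² = 0.0945
P_refl = |Γ|²·P_inc = 72.1 mW, P_del = (1 − |Γ|²)·P_inc = 691 mW

P_reflected ≈ 72.1 mW; P_delivered ≈ 691 mW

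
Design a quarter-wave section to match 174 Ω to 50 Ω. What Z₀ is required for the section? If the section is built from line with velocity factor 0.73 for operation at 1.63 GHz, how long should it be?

Z_qwt ≈ 93.3 Ω; length ≈ 3.36 cm

Z_qwt = √(Z_0·R_L) = √(50 × 174) = √8700
λ = 0.73·c/f = 0.134 m, so l = λ/4 = 0.0336 m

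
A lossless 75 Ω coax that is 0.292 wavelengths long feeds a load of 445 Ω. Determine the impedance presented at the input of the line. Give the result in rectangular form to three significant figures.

Z_in ≈ 13.5 + j19.6 Ω

βl = 2π × 0.292 = 105°
tan(βl) = tan(105°) = -3.7
Z_in = Z_0·(Z_L + jZ_0·tanβl)/(Z_0 + jZ_L·tanβl)
     = 75·(445 − j278)/(75 − j1650)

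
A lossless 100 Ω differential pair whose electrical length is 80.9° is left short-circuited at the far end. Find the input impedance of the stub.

Z_in ≈ +j624 Ω

tan(βl) = 6.24
For a short-circuited stub, Z_in = jZ_0·tan(βl)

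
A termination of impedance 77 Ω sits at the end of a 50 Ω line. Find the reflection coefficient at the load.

Γ = 0.213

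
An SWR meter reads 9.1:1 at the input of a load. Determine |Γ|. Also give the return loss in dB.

|Γ| = (S − 1)/(S + 1) = (9.1 − 1)/(9.1 + 1) = 8.1/10.1
RL = −20·log₁₀|Γ| = −20·log₁₀(0.802)

|Γ| ≈ 0.802; return loss ≈ 1.92 dB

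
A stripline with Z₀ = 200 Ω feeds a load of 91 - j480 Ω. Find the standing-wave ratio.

Γ = (Z_L − Z_0)/(Z_L + Z_0) = (-109 − j480)/(291 − j480)
|Γ| = 492/561 = 0.877
VSWR = (1 + |Γ|)/(1 − |Γ|) = 1.88/0.123

VSWR ≈ 15.2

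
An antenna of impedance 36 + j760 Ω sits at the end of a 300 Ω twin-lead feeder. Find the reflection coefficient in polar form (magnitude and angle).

Γ = (Z_L − Z_0)/(Z_L + Z_0) = (-264 + j760)/(336 + j760)
|Γ| = 805/831 = 0.968

Γ ≈ 0.968 ∠ 43°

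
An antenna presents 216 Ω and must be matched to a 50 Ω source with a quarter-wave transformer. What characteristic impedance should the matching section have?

Z_qwt ≈ 104 Ω

Z_qwt = √(Z_0·R_L) = √(50 × 216) = √10800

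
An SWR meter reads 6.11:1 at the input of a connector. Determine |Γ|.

|Γ| ≈ 0.719

|Γ| = (S − 1)/(S + 1) = (6.11 − 1)/(6.11 + 1) = 5.11/7.11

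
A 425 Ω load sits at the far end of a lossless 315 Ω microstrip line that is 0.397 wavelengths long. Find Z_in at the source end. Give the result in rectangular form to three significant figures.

Z_in ≈ 327 + j95.7 Ω

βl = 2π × 0.397 = 143°
tan(βl) = tan(143°) = -0.756
Z_in = Z_0·(Z_L + jZ_0·tanβl)/(Z_0 + jZ_L·tanβl)
     = 315·(425 − j238)/(315 − j321)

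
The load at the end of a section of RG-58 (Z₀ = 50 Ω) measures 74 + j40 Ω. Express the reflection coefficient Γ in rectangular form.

Γ = (Z_L − Z_0)/(Z_L + Z_0) = (24 + j40)/(124 + j40)

Γ ≈ 0.27 + j0.236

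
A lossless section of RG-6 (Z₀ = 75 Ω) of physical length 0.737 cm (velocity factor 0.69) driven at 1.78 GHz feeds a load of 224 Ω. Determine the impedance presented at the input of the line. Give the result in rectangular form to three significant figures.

λ = v/f = 0.69·c / 1.78 GHz = 0.116 m
βl = 2π·l/λ = 2π × 0.0634 = 22.8°
tan(βl) = tan(22.8°) = 0.421
Z_in = Z_0·(Z_L + jZ_0·tanβl)/(Z_0 + jZ_L·tanβl)
     = 75·(224 + j31.6)/(75 + j94.2)

Z_in ≈ 102 − j96.9 Ω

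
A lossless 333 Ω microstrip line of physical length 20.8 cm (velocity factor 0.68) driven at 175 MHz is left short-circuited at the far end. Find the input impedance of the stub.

λ = v/f = 0.68·c / 175 MHz = 1.17 m
βl = 2π·l/λ = 2π × 0.178 = 64.2°
tan(βl) = 2.07
For a short-circuited stub, Z_in = jZ_0·tan(βl)

Z_in ≈ +j690 Ω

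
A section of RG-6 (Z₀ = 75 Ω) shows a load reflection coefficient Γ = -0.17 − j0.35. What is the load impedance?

Z_L ≈ 42.7 − j35.2 Ω

Z_L = Z_0·(1 + Γ)/(1 − Γ) = 75·(0.83 − j0.35)/(1.17 + j0.35)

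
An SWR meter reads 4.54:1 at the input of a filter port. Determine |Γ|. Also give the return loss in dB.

|Γ| ≈ 0.639; return loss ≈ 3.89 dB

|Γ| = (S − 1)/(S + 1) = (4.54 − 1)/(4.54 + 1) = 3.54/5.54
RL = −20·log₁₀|Γ| = −20·log₁₀(0.639)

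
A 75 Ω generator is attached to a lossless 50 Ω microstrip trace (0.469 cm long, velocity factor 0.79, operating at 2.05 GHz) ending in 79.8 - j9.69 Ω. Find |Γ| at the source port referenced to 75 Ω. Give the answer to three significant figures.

λ = v/f = 0.79·c / 2.05 GHz = 0.116 m
βl = 2π·l/λ = 2π × 0.0406 = 14.6°
tan(βl) = 0.261
Z_in = Z_0·(Z_L + jZ_0·tanβl)/(Z_0 + jZ_L·tanβl) = 66.8 − j23.3 Ω
Γ_s = (Z_in − Z_s)/(Z_in + Z_s) = (-8.24 − j23.3)/(142 − j23.3), |Γ_s| = 0.172

|Γ| ≈ 0.172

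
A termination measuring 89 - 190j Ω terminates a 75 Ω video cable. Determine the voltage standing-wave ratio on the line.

VSWR ≈ 7.3

Γ = (Z_L − Z_0)/(Z_L + Z_0) = (14 − j190)/(164 − j190)
|Γ| = 191/251 = 0.759
VSWR = (1 + |Γ|)/(1 − |Γ|) = 1.76/0.241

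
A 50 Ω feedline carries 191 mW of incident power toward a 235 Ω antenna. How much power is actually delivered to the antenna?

Γ = (235 − 50)/(235 + 50) = 0.649
|Γ|² = 0.421
P_refl = |Γ|²·P_inc = 80.5 mW, P_del = (1 − |Γ|²)·P_inc = 111 mW

P_delivered ≈ 111 mW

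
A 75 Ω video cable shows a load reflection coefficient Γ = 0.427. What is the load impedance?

Z_L ≈ 187 Ω

Z_L = Z_0·(1 + Γ)/(1 − Γ) = 75·(1.43)/(0.573)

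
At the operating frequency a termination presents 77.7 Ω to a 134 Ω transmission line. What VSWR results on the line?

VSWR ≈ 1.72

Γ = (77.7 − 134)/(77.7 + 134) = -0.266
VSWR = (1 + 0.266)/(1 − 0.266)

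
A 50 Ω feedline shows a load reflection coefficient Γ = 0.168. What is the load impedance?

Z_L ≈ 70.2 Ω

Z_L = Z_0·(1 + Γ)/(1 − Γ) = 50·(1.17)/(0.832)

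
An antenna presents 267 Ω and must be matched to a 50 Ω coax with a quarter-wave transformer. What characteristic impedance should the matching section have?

Z_qwt = √(Z_0·R_L) = √(50 × 267) = √13350

Z_qwt ≈ 116 Ω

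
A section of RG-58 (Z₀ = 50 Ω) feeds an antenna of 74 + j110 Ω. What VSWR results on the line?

VSWR ≈ 5.23

Γ = (Z_L − Z_0)/(Z_L + Z_0) = (24 + j110)/(124 + j110)
|Γ| = 113/166 = 0.679
VSWR = (1 + |Γ|)/(1 − |Γ|) = 1.68/0.321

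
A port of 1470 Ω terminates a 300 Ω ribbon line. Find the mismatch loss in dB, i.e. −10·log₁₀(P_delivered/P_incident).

Γ = (1470 − 300)/(1470 + 300) = 0.661
|Γ|² = 0.437, so P_del/P_inc = 1 − |Γ|² = 0.563
ML = −10·log₁₀(1 − |Γ|²)

mismatch loss ≈ 2.49 dB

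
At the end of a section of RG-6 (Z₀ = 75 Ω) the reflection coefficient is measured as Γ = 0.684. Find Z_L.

Z_L ≈ 400 Ω

Z_L = Z_0·(1 + Γ)/(1 − Γ) = 75·(1.68)/(0.316)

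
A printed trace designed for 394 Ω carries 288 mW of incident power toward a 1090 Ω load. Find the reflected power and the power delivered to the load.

Γ = (1090 − 394)/(1090 + 394) = 0.469
|Γ|² = 0.22
P_refl = |Γ|²·P_inc = 63.3 mW, P_del = (1 − |Γ|²)·P_inc = 225 mW

P_reflected ≈ 63.3 mW; P_delivered ≈ 225 mW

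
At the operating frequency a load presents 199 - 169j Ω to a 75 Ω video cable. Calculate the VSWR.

Γ = (Z_L − Z_0)/(Z_L + Z_0) = (124 − j169)/(274 − j169)
|Γ| = 210/322 = 0.651
VSWR = (1 + |Γ|)/(1 − |Γ|) = 1.65/0.349

VSWR ≈ 4.73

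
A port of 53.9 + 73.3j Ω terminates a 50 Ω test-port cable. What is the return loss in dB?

RL ≈ 4.77 dB

Γ = (3.9 + j73.3)/(103.9 + j73.3), |Γ| = 0.577
RL = −20·log₁₀|Γ| = −20·log₁₀(0.577)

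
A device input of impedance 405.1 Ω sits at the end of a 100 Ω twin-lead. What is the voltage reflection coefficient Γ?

Γ = (Z_L − Z_0)/(Z_L + Z_0) = (405.1 − 100)/(405.1 + 100) = 305.1/505.1

Γ = 0.604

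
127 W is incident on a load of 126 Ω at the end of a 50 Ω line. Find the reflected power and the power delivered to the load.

P_reflected ≈ 23.7 W; P_delivered ≈ 103 W

Γ = (126 − 50)/(126 + 50) = 0.432
|Γ|² = 0.186
P_refl = |Γ|²·P_inc = 23.7 W, P_del = (1 − |Γ|²)·P_inc = 103 W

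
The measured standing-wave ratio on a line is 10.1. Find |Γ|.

|Γ| ≈ 0.82

|Γ| = (S − 1)/(S + 1) = (10.1 − 1)/(10.1 + 1) = 9.1/11.1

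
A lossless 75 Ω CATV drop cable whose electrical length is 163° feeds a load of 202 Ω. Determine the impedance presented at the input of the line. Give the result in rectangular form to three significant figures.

tan(βl) = tan(163°) = -0.306
Z_in = Z_0·(Z_L + jZ_0·tanβl)/(Z_0 + jZ_L·tanβl)
     = 75·(202 − j22.9)/(75 − j61.8)

Z_in ≈ 132 + j85.5 Ω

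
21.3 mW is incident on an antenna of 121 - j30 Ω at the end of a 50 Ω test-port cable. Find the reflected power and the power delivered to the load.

P_reflected ≈ 4.2 mW; P_delivered ≈ 17.1 mW

|Γ| = |(71 − j30)/(171 − j30)| = 0.444
|Γ|² = 0.197
P_refl = |Γ|²·P_inc = 4.2 mW, P_del = (1 − |Γ|²)·P_inc = 17.1 mW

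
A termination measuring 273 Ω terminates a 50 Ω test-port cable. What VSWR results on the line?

For a purely resistive load, VSWR = R_L/Z_0 or Z_0/R_L (whichever > 1) = 273/50

VSWR ≈ 5.46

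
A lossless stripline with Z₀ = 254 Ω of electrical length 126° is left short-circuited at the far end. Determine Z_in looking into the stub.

Z_in ≈ −j350 Ω

tan(βl) = -1.38
For a short-circuited stub, Z_in = jZ_0·tan(βl)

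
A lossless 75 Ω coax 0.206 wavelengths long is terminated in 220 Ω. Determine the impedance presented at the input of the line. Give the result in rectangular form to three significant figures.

βl = 2π × 0.206 = 74.2°
tan(βl) = tan(74.2°) = 3.52
Z_in = Z_0·(Z_L + jZ_0·tanβl)/(Z_0 + jZ_L·tanβl)
     = 75·(220 + j264)/(75 + j775)

Z_in ≈ 27.4 − j18.6 Ω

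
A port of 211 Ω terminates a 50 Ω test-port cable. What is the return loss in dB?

RL ≈ 4.2 dB

Γ = (211 − 50)/(211 + 50) = 0.617
RL = −20·log₁₀|Γ| = −20·log₁₀(0.617)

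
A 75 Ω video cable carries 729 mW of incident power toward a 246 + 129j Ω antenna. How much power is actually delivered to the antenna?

|Γ| = |(171 + j129)/(321 + j129)| = 0.619
|Γ|² = 0.383
P_refl = |Γ|²·P_inc = 279 mW, P_del = (1 − |Γ|²)·P_inc = 450 mW

P_delivered ≈ 450 mW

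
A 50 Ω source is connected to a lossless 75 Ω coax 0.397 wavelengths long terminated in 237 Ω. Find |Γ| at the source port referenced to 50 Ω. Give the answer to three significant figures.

|Γ| ≈ 0.586

βl = 2π × 0.397 = 143°
tan(βl) = -0.756
Z_in = Z_0·(Z_L + jZ_0·tanβl)/(Z_0 + jZ_L·tanβl) = 55.5 + j76 Ω
Γ_s = (Z_in − Z_s)/(Z_in + Z_s) = (5.55 + j76)/(106 + j76), |Γ_s| = 0.586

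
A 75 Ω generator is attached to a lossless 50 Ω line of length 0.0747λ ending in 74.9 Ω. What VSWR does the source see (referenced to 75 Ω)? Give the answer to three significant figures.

βl = 2π × 0.0747 = 26.9°
tan(βl) = 0.507
Z_in = Z_0·(Z_L + jZ_0·tanβl)/(Z_0 + jZ_L·tanβl) = 59.7 − j20 Ω
Γ_s = (Z_in − Z_s)/(Z_in + Z_s) = (-15.3 − j20)/(135 − j20), |Γ_s| = 0.185
VSWR = (1 + |Γ_s|)/(1 − |Γ_s|)

VSWR ≈ 1.45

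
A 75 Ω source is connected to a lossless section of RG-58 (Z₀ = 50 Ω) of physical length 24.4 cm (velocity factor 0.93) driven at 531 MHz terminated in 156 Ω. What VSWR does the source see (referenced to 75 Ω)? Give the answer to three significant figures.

VSWR ≈ 2.23

λ = v/f = 0.93·c / 531 MHz = 0.525 m
βl = 2π·l/λ = 2π × 0.464 = 167°
tan(βl) = -0.228
Z_in = Z_0·(Z_L + jZ_0·tanβl)/(Z_0 + jZ_L·tanβl) = 109 + j66.1 Ω
Γ_s = (Z_in − Z_s)/(Z_in + Z_s) = (34.1 + j66.1)/(184 + j66.1), |Γ_s| = 0.38
VSWR = (1 + |Γ_s|)/(1 − |Γ_s|)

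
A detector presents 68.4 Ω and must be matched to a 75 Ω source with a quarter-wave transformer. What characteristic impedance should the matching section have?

Z_qwt ≈ 71.6 Ω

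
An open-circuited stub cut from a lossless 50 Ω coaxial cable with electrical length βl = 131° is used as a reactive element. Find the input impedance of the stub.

Z_in ≈ +j43.5 Ω

tan(βl) = -1.15
For an open-circuited stub, Z_in = −jZ_0·cot(βl) = −jZ_0/tan(βl)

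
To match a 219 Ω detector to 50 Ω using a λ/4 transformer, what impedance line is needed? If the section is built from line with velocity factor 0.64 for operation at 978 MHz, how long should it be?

Z_qwt = √(Z_0·R_L) = √(50 × 219) = √10950
λ = 0.64·c/f = 0.196 m, so l = λ/4 = 0.0491 m

Z_qwt ≈ 105 Ω; length ≈ 4.91 cm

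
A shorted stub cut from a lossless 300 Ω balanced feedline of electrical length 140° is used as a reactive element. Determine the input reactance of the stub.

tan(βl) = -0.839
For a shorted stub, Z_in = jZ_0·tan(βl)

X_in ≈ -252 Ω (capacitive)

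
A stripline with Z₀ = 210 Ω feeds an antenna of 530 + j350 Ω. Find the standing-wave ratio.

VSWR ≈ 3.75

Γ = (Z_L − Z_0)/(Z_L + Z_0) = (320 + j350)/(740 + j350)
|Γ| = 474/819 = 0.579
VSWR = (1 + |Γ|)/(1 − |Γ|) = 1.58/0.421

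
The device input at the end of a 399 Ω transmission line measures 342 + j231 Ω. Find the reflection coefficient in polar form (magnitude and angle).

Γ = (Z_L − Z_0)/(Z_L + Z_0) = (-57 + j231)/(741 + j231)
|Γ| = 238/776 = 0.307

Γ ≈ 0.307 ∠ 86.5°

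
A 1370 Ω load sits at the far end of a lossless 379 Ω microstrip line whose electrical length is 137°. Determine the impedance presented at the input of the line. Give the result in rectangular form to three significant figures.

tan(βl) = tan(137°) = -0.933
Z_in = Z_0·(Z_L + jZ_0·tanβl)/(Z_0 + jZ_L·tanβl)
     = 379·(1370 − j353)/(379 − j1280)

Z_in ≈ 207 + j345 Ω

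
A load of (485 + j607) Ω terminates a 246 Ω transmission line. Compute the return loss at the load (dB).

Γ = (239 + j607)/(731 + j607), |Γ| = 0.687
RL = −20·log₁₀|Γ| = −20·log₁₀(0.687)

RL ≈ 3.27 dB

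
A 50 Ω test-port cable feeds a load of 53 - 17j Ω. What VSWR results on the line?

VSWR ≈ 1.4

Γ = (Z_L − Z_0)/(Z_L + Z_0) = (3 − j17)/(103 − j17)
|Γ| = 17.3/104 = 0.165
VSWR = (1 + |Γ|)/(1 − |Γ|) = 1.17/0.835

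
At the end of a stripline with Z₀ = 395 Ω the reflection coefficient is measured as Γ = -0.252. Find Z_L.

Z_L = Z_0·(1 + Γ)/(1 − Γ) = 395·(0.748)/(1.25)

Z_L ≈ 236 Ω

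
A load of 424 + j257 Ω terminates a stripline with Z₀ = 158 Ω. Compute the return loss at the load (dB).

RL ≈ 4.71 dB

Γ = (266 + j257)/(582 + j257), |Γ| = 0.581
RL = −20·log₁₀|Γ| = −20·log₁₀(0.581)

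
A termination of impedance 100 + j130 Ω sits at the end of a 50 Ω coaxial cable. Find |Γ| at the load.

|Γ| ≈ 0.702

Γ = (Z_L − Z_0)/(Z_L + Z_0) = (50 + j130)/(150 + j130)
|Γ| = 139/198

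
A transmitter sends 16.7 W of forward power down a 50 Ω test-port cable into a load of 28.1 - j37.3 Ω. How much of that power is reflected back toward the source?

|Γ| = |(-21.9 − j37.3)/(78.1 − j37.3)| = 0.5
|Γ|² = 0.25
P_refl = |Γ|²·P_inc = 4.17 W, P_del = (1 − |Γ|²)·P_inc = 12.5 W

P_reflected ≈ 4.17 W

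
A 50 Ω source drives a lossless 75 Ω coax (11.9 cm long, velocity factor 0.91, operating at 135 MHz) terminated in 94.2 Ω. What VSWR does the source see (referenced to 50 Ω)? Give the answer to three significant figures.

VSWR ≈ 1.81

λ = v/f = 0.91·c / 135 MHz = 2.02 m
βl = 2π·l/λ = 2π × 0.0588 = 21.2°
tan(βl) = 0.388
Z_in = Z_0·(Z_L + jZ_0·tanβl)/(Z_0 + jZ_L·tanβl) = 87.6 − j13.6 Ω
Γ_s = (Z_in − Z_s)/(Z_in + Z_s) = (37.6 − j13.6)/(138 − j13.6), |Γ_s| = 0.289
VSWR = (1 + |Γ_s|)/(1 − |Γ_s|)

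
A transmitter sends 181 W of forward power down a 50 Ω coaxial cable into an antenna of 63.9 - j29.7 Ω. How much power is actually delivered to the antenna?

P_delivered ≈ 167 W

|Γ| = |(13.9 − j29.7)/(113.9 − j29.7)| = 0.279
|Γ|² = 0.0776
P_refl = |Γ|²·P_inc = 14 W, P_del = (1 − |Γ|²)·P_inc = 167 W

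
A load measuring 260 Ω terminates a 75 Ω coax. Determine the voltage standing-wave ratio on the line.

VSWR ≈ 3.47

Γ = (260 − 75)/(260 + 75) = 0.552
VSWR = (1 + 0.552)/(1 − 0.552)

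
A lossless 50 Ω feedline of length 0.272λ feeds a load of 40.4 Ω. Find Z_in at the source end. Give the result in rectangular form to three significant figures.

Z_in ≈ 61.3 − j3.59 Ω

βl = 2π × 0.272 = 97.9°
tan(βl) = tan(97.9°) = -7.19
Z_in = Z_0·(Z_L + jZ_0·tanβl)/(Z_0 + jZ_L·tanβl)
     = 50·(40.4 − j359)/(50 − j290)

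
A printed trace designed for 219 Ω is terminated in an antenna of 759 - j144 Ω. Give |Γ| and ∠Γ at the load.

Γ = (Z_L − Z_0)/(Z_L + Z_0) = (540 − j144)/(978 − j144)
|Γ| = 559/989 = 0.565

Γ ≈ 0.565 ∠ -6.56°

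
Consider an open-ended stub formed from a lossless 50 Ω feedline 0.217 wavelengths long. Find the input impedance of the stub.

Z_in ≈ −j10.5 Ω

βl = 2π × 0.217 = 78.1°
tan(βl) = 4.75
For an open-ended stub, Z_in = −jZ_0·cot(βl) = −jZ_0/tan(βl)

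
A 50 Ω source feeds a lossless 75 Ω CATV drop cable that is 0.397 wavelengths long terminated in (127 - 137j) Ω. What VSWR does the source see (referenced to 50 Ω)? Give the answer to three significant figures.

VSWR ≈ 5.65

βl = 2π × 0.397 = 143°
tan(βl) = -0.756
Z_in = Z_0·(Z_L + jZ_0·tanβl)/(Z_0 + jZ_L·tanβl) = 112 + j133 Ω
Γ_s = (Z_in − Z_s)/(Z_in + Z_s) = (61.9 + j133)/(162 + j133), |Γ_s| = 0.699
VSWR = (1 + |Γ_s|)/(1 − |Γ_s|)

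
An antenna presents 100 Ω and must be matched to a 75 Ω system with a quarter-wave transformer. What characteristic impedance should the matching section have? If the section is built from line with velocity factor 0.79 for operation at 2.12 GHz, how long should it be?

Z_qwt ≈ 86.6 Ω; length ≈ 2.79 cm

Z_qwt = √(Z_0·R_L) = √(75 × 100) = √7500
λ = 0.79·c/f = 0.112 m, so l = λ/4 = 0.0279 m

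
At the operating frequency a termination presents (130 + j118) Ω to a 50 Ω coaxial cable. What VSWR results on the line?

VSWR ≈ 4.92

Γ = (Z_L − Z_0)/(Z_L + Z_0) = (80 + j118)/(180 + j118)
|Γ| = 143/215 = 0.662
VSWR = (1 + |Γ|)/(1 − |Γ|) = 1.66/0.338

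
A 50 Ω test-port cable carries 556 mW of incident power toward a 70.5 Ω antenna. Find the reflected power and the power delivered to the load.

Γ = (70.5 − 50)/(70.5 + 50) = 0.17
|Γ|² = 0.0289
P_refl = |Γ|²·P_inc = 16.1 mW, P_del = (1 − |Γ|²)·P_inc = 540 mW

P_reflected ≈ 16.1 mW; P_delivered ≈ 540 mW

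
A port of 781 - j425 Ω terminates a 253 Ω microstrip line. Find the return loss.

Γ = (528 − j425)/(1034 − j425), |Γ| = 0.606
RL = −20·log₁₀|Γ| = −20·log₁₀(0.606)

RL ≈ 4.35 dB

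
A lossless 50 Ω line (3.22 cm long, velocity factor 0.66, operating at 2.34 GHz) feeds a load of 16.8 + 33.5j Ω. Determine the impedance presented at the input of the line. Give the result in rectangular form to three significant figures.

λ = v/f = 0.66·c / 2.34 GHz = 0.0846 m
βl = 2π·l/λ = 2π × 0.381 = 137°
tan(βl) = tan(137°) = -0.933
Z_in = Z_0·(Z_L + jZ_0·tanβl)/(Z_0 + jZ_L·tanβl)
     = 50·(16.8 − j13.1)/(81.2 − j15.7)

Z_in ≈ 11.5 − j5.87 Ω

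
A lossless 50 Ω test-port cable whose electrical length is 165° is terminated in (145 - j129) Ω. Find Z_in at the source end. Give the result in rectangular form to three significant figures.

tan(βl) = tan(165°) = -0.268
Z_in = Z_0·(Z_L + jZ_0·tanβl)/(Z_0 + jZ_L·tanβl)
     = 50·(145 − j142)/(15.4 − j38.9)

Z_in ≈ 222 + j98.3 Ω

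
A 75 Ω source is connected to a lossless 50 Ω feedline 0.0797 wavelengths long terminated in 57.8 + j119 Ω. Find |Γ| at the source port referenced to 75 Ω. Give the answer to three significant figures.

βl = 2π × 0.0797 = 28.7°
tan(βl) = 0.547
Z_in = Z_0·(Z_L + jZ_0·tanβl)/(Z_0 + jZ_L·tanβl) = 153 − j164 Ω
Γ_s = (Z_in − Z_s)/(Z_in + Z_s) = (77.7 − j164)/(228 − j164), |Γ_s| = 0.647

|Γ| ≈ 0.647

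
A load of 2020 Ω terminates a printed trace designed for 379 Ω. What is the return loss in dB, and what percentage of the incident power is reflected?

Γ = (2020 − 379)/(2020 + 379) = 0.684
RL = −20·log₁₀(0.684) = 3.3 dB
P_refl/P_inc = |Γ|² = 0.468

RL ≈ 3.3 dB; 46.8% of incident power reflected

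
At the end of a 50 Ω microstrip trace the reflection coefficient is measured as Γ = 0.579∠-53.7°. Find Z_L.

Z_L ≈ 51.2 − j71.8 Ω

Z_L = Z_0·(1 + Γ)/(1 − Γ) = 50·(1.34 − j0.467)/(0.657 + j0.467)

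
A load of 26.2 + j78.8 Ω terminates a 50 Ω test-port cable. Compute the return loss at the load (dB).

Γ = (-23.8 + j78.8)/(76.2 + j78.8), |Γ| = 0.751
RL = −20·log₁₀|Γ| = −20·log₁₀(0.751)

RL ≈ 2.49 dB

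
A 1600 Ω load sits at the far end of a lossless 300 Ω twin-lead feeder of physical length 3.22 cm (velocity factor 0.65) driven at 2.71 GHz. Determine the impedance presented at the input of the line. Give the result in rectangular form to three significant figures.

λ = v/f = 0.65·c / 2.71 GHz = 0.072 m
βl = 2π·l/λ = 2π × 0.447 = 161°
tan(βl) = tan(161°) = -0.342
Z_in = Z_0·(Z_L + jZ_0·tanβl)/(Z_0 + jZ_L·tanβl)
     = 300·(1600 − j103)/(300 − j548)

Z_in ≈ 412 + j650 Ω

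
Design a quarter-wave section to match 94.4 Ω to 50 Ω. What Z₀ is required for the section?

Z_qwt = √(Z_0·R_L) = √(50 × 94.4) = √4720

Z_qwt ≈ 68.7 Ω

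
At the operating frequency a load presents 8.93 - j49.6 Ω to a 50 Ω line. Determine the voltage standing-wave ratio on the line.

VSWR ≈ 11.2

Γ = (Z_L − Z_0)/(Z_L + Z_0) = (-41.07 − j49.6)/(58.93 − j49.6)
|Γ| = 64.4/77 = 0.836
VSWR = (1 + |Γ|)/(1 − |Γ|) = 1.84/0.164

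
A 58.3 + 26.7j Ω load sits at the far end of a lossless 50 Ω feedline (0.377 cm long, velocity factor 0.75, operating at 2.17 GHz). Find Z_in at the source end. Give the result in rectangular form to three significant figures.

Z_in ≈ 73.1 + j21.1 Ω

λ = v/f = 0.75·c / 2.17 GHz = 0.104 m
βl = 2π·l/λ = 2π × 0.0364 = 13.1°
tan(βl) = tan(13.1°) = 0.233
Z_in = Z_0·(Z_L + jZ_0·tanβl)/(Z_0 + jZ_L·tanβl)
     = 50·(58.3 + j38.3)/(43.8 + j13.6)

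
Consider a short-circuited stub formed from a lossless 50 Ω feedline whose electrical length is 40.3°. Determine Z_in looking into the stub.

tan(βl) = 0.848
For a short-circuited stub, Z_in = jZ_0·tan(βl)

Z_in ≈ +j42.4 Ω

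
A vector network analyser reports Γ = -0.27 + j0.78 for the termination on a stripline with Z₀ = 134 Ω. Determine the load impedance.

Z_L ≈ 19.2 + j94.1 Ω

Z_L = Z_0·(1 + Γ)/(1 − Γ) = 134·(0.73 + j0.78)/(1.27 − j0.78)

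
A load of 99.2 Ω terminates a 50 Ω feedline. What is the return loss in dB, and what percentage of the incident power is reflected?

Γ = (99.2 − 50)/(99.2 + 50) = 0.33
RL = −20·log₁₀(0.33) = 9.64 dB
P_refl/P_inc = |Γ|² = 0.109

RL ≈ 9.64 dB; 10.9% of incident power reflected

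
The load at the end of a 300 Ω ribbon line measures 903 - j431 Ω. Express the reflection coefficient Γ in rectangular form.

Γ = (Z_L − Z_0)/(Z_L + Z_0) = (603 − j431)/(1203 − j431)

Γ ≈ 0.558 − j0.158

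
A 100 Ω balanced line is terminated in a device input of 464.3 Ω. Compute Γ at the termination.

Γ = 0.646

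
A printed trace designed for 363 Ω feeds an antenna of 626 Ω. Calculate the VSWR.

VSWR ≈ 1.72

For a purely resistive load, VSWR = R_L/Z_0 or Z_0/R_L (whichever > 1) = 626/363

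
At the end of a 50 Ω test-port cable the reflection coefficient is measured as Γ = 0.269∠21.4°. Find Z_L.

Z_L ≈ 81.2 + j17.2 Ω

Z_L = Z_0·(1 + Γ)/(1 − Γ) = 50·(1.25 + j0.0982)/(0.75 − j0.0982)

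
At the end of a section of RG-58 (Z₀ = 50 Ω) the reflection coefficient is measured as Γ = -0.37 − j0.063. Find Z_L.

Z_L ≈ 22.8 − j3.35 Ω

Z_L = Z_0·(1 + Γ)/(1 − Γ) = 50·(0.63 − j0.063)/(1.37 + j0.063)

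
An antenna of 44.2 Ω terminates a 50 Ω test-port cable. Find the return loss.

RL ≈ 24.2 dB

Γ = (44.2 − 50)/(44.2 + 50) = -0.0616
RL = −20·log₁₀|Γ| = −20·log₁₀(0.0616)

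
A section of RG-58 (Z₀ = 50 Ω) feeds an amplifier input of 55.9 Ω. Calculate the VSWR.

VSWR ≈ 1.12

For a purely resistive load, VSWR = R_L/Z_0 or Z_0/R_L (whichever > 1) = 55.9/50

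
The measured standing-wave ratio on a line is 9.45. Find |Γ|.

|Γ| ≈ 0.809

|Γ| = (S − 1)/(S + 1) = (9.45 − 1)/(9.45 + 1) = 8.45/10.4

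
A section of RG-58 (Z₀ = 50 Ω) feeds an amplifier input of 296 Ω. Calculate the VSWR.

VSWR ≈ 5.92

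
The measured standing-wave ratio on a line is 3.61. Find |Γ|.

|Γ| ≈ 0.566

|Γ| = (S − 1)/(S + 1) = (3.61 − 1)/(3.61 + 1) = 2.61/4.61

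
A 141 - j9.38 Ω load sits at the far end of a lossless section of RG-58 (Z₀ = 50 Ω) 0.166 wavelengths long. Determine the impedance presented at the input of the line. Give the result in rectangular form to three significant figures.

βl = 2π × 0.166 = 59.8°
tan(βl) = tan(59.8°) = 1.72
Z_in = Z_0·(Z_L + jZ_0·tanβl)/(Z_0 + jZ_L·tanβl)
     = 50·(141 + j76.4)/(66.1 + j242)

Z_in ≈ 22.1 − j23.1 Ω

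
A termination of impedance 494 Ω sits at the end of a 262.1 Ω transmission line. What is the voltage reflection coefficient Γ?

Γ = (Z_L − Z_0)/(Z_L + Z_0) = (494 − 262.1)/(494 + 262.1) = 231.9/756.1

Γ = 0.307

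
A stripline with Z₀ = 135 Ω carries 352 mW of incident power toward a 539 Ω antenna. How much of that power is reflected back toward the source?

Γ = (539 − 135)/(539 + 135) = 0.599
|Γ|² = 0.359
P_refl = |Γ|²·P_inc = 126 mW, P_del = (1 − |Γ|²)·P_inc = 226 mW

P_reflected ≈ 126 mW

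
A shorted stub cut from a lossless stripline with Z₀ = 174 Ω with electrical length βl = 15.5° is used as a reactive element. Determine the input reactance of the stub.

X_in ≈ 48.3 Ω (inductive)

tan(βl) = 0.277
For a shorted stub, Z_in = jZ_0·tan(βl)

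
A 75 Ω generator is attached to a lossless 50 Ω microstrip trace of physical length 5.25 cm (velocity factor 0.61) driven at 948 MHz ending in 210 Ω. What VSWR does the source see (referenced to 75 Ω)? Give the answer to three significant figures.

λ = v/f = 0.61·c / 948 MHz = 0.193 m
βl = 2π·l/λ = 2π × 0.272 = 97.9°
tan(βl) = -7.2
Z_in = Z_0·(Z_L + jZ_0·tanβl)/(Z_0 + jZ_L·tanβl) = 12.1 + j6.54 Ω
Γ_s = (Z_in − Z_s)/(Z_in + Z_s) = (-62.9 + j6.54)/(87.1 + j6.54), |Γ_s| = 0.724
VSWR = (1 + |Γ_s|)/(1 − |Γ_s|)

VSWR ≈ 6.24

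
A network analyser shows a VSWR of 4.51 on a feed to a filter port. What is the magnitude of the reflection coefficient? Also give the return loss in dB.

|Γ| = (S − 1)/(S + 1) = (4.51 − 1)/(4.51 + 1) = 3.51/5.51
RL = −20·log₁₀|Γ| = −20·log₁₀(0.637)

|Γ| ≈ 0.637; return loss ≈ 3.92 dB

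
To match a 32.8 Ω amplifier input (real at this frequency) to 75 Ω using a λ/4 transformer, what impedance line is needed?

Z_qwt = √(Z_0·R_L) = √(75 × 32.8) = √2460

Z_qwt ≈ 49.6 Ω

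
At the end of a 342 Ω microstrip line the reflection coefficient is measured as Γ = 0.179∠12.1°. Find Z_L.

Z_L = Z_0·(1 + Γ)/(1 − Γ) = 342·(1.18 + j0.0375)/(0.825 − j0.0375)

Z_L ≈ 485 + j37.6 Ω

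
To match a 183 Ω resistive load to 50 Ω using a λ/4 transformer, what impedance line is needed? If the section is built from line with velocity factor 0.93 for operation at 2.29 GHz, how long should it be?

Z_qwt = √(Z_0·R_L) = √(50 × 183) = √9150
λ = 0.93·c/f = 0.122 m, so l = λ/4 = 0.0305 m

Z_qwt ≈ 95.7 Ω; length ≈ 3.05 cm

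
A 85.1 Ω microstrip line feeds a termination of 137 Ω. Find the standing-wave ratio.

VSWR ≈ 1.61

Γ = (137 − 85.1)/(137 + 85.1) = 0.234
VSWR = (1 + 0.234)/(1 − 0.234)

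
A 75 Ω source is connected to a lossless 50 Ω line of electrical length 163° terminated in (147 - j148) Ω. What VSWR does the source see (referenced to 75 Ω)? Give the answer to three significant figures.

VSWR ≈ 4.14

tan(βl) = -0.306
Z_in = Z_0·(Z_L + jZ_0·tanβl)/(Z_0 + jZ_L·tanβl) = 197 + j143 Ω
Γ_s = (Z_in − Z_s)/(Z_in + Z_s) = (122 + j143)/(272 + j143), |Γ_s| = 0.611
VSWR = (1 + |Γ_s|)/(1 − |Γ_s|)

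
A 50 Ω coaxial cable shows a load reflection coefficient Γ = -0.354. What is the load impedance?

Z_L ≈ 23.9 Ω

Z_L = Z_0·(1 + Γ)/(1 − Γ) = 50·(0.646)/(1.35)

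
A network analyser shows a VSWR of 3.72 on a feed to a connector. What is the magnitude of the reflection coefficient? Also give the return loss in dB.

|Γ| = (S − 1)/(S + 1) = (3.72 − 1)/(3.72 + 1) = 2.72/4.72
RL = −20·log₁₀|Γ| = −20·log₁₀(0.576)

|Γ| ≈ 0.576; return loss ≈ 4.79 dB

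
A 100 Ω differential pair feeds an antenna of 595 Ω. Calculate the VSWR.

For a purely resistive load, VSWR = R_L/Z_0 or Z_0/R_L (whichever > 1) = 595/100

VSWR ≈ 5.95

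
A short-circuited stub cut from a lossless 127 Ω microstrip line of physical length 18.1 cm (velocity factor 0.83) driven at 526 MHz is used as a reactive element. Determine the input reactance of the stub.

X_in ≈ -116 Ω (capacitive)

λ = v/f = 0.83·c / 526 MHz = 0.473 m
βl = 2π·l/λ = 2π × 0.382 = 138°
tan(βl) = -0.912
For a short-circuited stub, Z_in = jZ_0·tan(βl)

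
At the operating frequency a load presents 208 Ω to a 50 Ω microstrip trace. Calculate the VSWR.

Γ = (208 − 50)/(208 + 50) = 0.612
VSWR = (1 + 0.612)/(1 − 0.612)

VSWR ≈ 4.16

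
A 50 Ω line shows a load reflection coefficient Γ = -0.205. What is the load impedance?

Z_L ≈ 33 Ω

Z_L = Z_0·(1 + Γ)/(1 − Γ) = 50·(0.795)/(1.21)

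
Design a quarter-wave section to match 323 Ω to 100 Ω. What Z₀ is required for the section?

Z_qwt = √(Z_0·R_L) = √(100 × 323) = √32300

Z_qwt ≈ 180 Ω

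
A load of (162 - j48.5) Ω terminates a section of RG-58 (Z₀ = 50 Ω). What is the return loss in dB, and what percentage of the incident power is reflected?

RL ≈ 5.02 dB; 31.5% of incident power reflected

Γ = (112 − j48.5)/(212 − j48.5), |Γ| = 0.561
RL = −20·log₁₀(0.561) = 5.02 dB
P_refl/P_inc = |Γ|² = 0.315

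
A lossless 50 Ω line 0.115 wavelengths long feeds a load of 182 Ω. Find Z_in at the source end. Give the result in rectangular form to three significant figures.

βl = 2π × 0.115 = 41.4°
tan(βl) = tan(41.4°) = 0.882
Z_in = Z_0·(Z_L + jZ_0·tanβl)/(Z_0 + jZ_L·tanβl)
     = 50·(182 + j44.1)/(50 + j160)

Z_in ≈ 28.6 − j47.8 Ω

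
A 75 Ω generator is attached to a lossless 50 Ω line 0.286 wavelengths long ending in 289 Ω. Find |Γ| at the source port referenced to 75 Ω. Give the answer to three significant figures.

|Γ| ≈ 0.788

βl = 2π × 0.286 = 103°
tan(βl) = -4.35
Z_in = Z_0·(Z_L + jZ_0·tanβl)/(Z_0 + jZ_L·tanβl) = 9.09 + j11.1 Ω
Γ_s = (Z_in − Z_s)/(Z_in + Z_s) = (-65.9 + j11.1)/(84.1 + j11.1), |Γ_s| = 0.788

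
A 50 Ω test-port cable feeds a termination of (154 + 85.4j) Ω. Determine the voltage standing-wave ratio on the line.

Γ = (Z_L − Z_0)/(Z_L + Z_0) = (104 + j85.4)/(204 + j85.4)
|Γ| = 135/221 = 0.608
VSWR = (1 + |Γ|)/(1 − |Γ|) = 1.61/0.392

VSWR ≈ 4.11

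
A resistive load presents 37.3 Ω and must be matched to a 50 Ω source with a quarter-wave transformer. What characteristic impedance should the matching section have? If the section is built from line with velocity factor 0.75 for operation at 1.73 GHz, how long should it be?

Z_qwt = √(Z_0·R_L) = √(50 × 37.3) = √1865
λ = 0.75·c/f = 0.13 m, so l = λ/4 = 0.0325 m

Z_qwt ≈ 43.2 Ω; length ≈ 3.25 cm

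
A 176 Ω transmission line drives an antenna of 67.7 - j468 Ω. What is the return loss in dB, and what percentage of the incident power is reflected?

Γ = (-108.3 − j468)/(243.7 − j468), |Γ| = 0.91
RL = −20·log₁₀(0.91) = 0.815 dB
P_refl/P_inc = |Γ|² = 0.829

RL ≈ 0.815 dB; 82.9% of incident power reflected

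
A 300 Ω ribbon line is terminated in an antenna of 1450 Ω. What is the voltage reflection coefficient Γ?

Γ = (Z_L − Z_0)/(Z_L + Z_0) = (1450 − 300)/(1450 + 300) = 1150/1750

Γ = 0.657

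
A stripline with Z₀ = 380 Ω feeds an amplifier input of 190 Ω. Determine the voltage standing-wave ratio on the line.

VSWR ≈ 2

For a purely resistive load, VSWR = R_L/Z_0 or Z_0/R_L (whichever > 1) = 380/190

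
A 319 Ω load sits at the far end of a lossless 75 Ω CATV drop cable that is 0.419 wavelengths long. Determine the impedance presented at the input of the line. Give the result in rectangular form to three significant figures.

Z_in ≈ 63.1 + j108 Ω

βl = 2π × 0.419 = 151°
tan(βl) = tan(151°) = -0.558
Z_in = Z_0·(Z_L + jZ_0·tanβl)/(Z_0 + jZ_L·tanβl)
     = 75·(319 − j41.8)/(75 − j178)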